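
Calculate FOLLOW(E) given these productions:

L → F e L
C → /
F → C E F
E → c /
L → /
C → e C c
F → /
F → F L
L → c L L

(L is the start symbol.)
To compute FOLLOW(E), find every occurrence of E on a right-hand side N → α E β: add FIRST(β) \ {ε}, and if β is empty or nullable also add FOLLOW(N). Iterate to a fixed point.

In F → C E F: E is followed by F, add FIRST(F) \ {ε} = { '/', 'e' }

Taking the union: FOLLOW(E) = { '/', 'e' }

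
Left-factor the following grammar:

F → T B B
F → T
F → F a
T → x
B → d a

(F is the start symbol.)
Left-factoring transforms A → αβ₁ | αβ₂ into A → αA' and A' → β₁ | β₂
(α is the longest common prefix among the alternatives). Repeat until
no nonterminal has two alternatives with a common prefix.

Round 1: F has alternatives sharing prefix 'T'. Introduce F': F → T F'
  Add: F' → B B
  Add: F' → ε

No remaining common prefixes — done.

Resulting grammar:
F → T F'
F' → B B
F' → ε
F → F a
T → x
B → d a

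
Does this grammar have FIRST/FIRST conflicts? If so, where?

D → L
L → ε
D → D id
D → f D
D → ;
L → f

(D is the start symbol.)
A FIRST/FIRST conflict occurs when two productions N → α and N → β for the same non-terminal have FIRST(α) ∩ FIRST(β) ≠ ∅ (with ε ∈ FIRST of a nullable right-hand side, so two nullable alternatives also conflict).

FIRST sets of the non-terminals at (or reachable through a nullable prefix from) the front of some alternative:
  FIRST(L) = { 'f', ε }
  FIRST(D) = { ';', 'f', 'id', ε }

Productions for D:
  D → L: FIRST = { 'f', ε }
  D → D id: FIRST = { ';', 'f', 'id' }
  D → f D: FIRST = { 'f' }
  D → ;: FIRST = { ';' }
Productions for L:
  L → ε: FIRST = { ε }
  L → f: FIRST = { 'f' }

Conflict for D: D → L and D → D id
  Overlap: { 'f' }
Conflict for D: D → L and D → f D
  Overlap: { 'f' }
Conflict for D: D → D id and D → f D
  Overlap: { 'f' }
Conflict for D: D → D id and D → ;
  Overlap: { ';' }

Answer: Yes. D → L / D → D id on { 'f' }; D → L / D → f D on { 'f' }; D → D id / D → f D on { 'f' }; D → D id / D → ';' on { ';' }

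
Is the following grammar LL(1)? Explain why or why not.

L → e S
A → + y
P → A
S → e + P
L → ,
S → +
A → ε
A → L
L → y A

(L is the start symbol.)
A grammar is LL(1) if for each non-terminal N with multiple productions, the predict sets of those productions are pairwise disjoint, where PREDICT(N → α) = (FIRST(α) \ {ε}) ∪ (FOLLOW(N) if α ⇒* ε).

Relevant sets:
  FIRST(L) = { ',', 'e', 'y' }
  FOLLOW(A) = { $ }

For L:
  PREDICT(L → e S) = { 'e' }
  PREDICT(L → ',') = { ',' }
  PREDICT(L → y A) = { 'y' }
For A:
  PREDICT(A → '+' y) = { '+' }
  PREDICT(A → ε) = { $ }
  PREDICT(A → L) = { ',', 'e', 'y' }
For S:
  PREDICT(S → e '+' P) = { 'e' }
  PREDICT(S → '+') = { '+' }
P has a single production, so nothing to check there.

All predict sets are disjoint. The grammar IS LL(1).

Answer: Yes, the grammar is LL(1).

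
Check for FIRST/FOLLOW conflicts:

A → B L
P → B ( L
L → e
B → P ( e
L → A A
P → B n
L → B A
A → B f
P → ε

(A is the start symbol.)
Yes. P → B '(' L with FOLLOW(P) on { '(' }; P → B n with FOLLOW(P) on { '(' }

Nullable non-terminals: P.
FIRST sets used below: FIRST(B) = { '(' }

P: nullable alternative(s) P → ε; FOLLOW(P) = { '(' }
  P → B ( L: FIRST \ {ε} = { '(' } — overlaps FOLLOW(P) on { '(' }: CONFLICT
  P → B n: FIRST \ {ε} = { '(' } — overlaps FOLLOW(P) on { '(' }: CONFLICT
  P → ε: FIRST \ {ε} = { } — this is the only nullable alternative, skip

A, B, L have no nullable alternative, so no FIRST/FOLLOW check is needed there.

So the grammar has 2 FIRST/FOLLOW conflicts (marked CONFLICT above).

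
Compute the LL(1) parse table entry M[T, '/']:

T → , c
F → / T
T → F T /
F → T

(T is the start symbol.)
T → F T /

To find M[T, '/'], we find productions for T where '/' is in the predict set (PREDICT(N → α) = (FIRST(α) \ {ε}) ∪ (FOLLOW(N) if α ⇒* ε)).

Relevant sets:
  FIRST(F) = { ',', '/' }

T → , c: PREDICT = { ',' }
T → F T /: PREDICT = { ',', '/' }
  '/' is in predict set, so this production goes in M[T, '/']

M[T, '/'] = T → F T /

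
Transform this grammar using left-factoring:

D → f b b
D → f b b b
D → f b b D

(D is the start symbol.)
D → f b b D'
D' → ε
D' → b
D' → D

Left-factoring transforms A → αβ₁ | αβ₂ into A → αA' and A' → β₁ | β₂
(α is the longest common prefix among the alternatives). Repeat until
no nonterminal has two alternatives with a common prefix.

Round 1: D has alternatives sharing prefix 'f b b'. Introduce D': D → f b b D'
  Add: D' → ε
  Add: D' → b
  Add: D' → D

No remaining common prefixes — done.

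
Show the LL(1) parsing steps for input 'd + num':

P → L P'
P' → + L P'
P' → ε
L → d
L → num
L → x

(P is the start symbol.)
LL(1) parsing maintains a stack (initially the start symbol over $) and the input. At each step: if the stack top is a terminal, match it against the current input token; if it is a non-terminal N, replace it with the RHS of M[N, lookahead] (the unique production whose predict set contains the lookahead).

Stack is shown with the top on the left.

Stack     Input      Action
---------------------------
P $       d + num $  output P → L P'
L P' $    d + num $  output L → d
d P' $    d + num $  match 'd'
P' $      + num $    output P' → + L P'
+ L P' $  + num $    match '+'
L P' $    num $      output L → num
num P' $  num $      match 'num'
P' $      $          output P' → ε
$         $          accept

The string is accepted.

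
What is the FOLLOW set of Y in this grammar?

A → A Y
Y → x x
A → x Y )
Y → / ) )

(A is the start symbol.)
In A → A Y: Y is at the end, add FOLLOW(A)
In A → x Y ): Y is followed by ')', add FIRST(')') \ {ε} = { ')' }

The FOLLOW sets referred to above (computed the same way, to a fixed point):
  FOLLOW(A) = { $, '/', 'x' }

Taking the union: FOLLOW(Y) = { $, ')', '/', 'x' }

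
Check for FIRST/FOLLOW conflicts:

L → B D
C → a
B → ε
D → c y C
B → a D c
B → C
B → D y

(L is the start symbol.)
Yes. B → D y with FOLLOW(B) on { 'c' }

A FIRST/FOLLOW conflict occurs when a non-terminal N has a nullable alternative N → β (β ⇒* ε) and another alternative N → α with FIRST(α) ∩ FOLLOW(N) ≠ ∅: on such a lookahead the parser cannot decide between expanding α and letting N vanish via β.

Nullable non-terminals: B.
FIRST sets used below: FIRST(C) = { 'a' }, FIRST(D) = { 'c' }

B: nullable alternative(s) B → ε; FOLLOW(B) = { 'c' }
  B → ε: FIRST \ {ε} = { } — this is the only nullable alternative, skip
  B → a D c: FIRST \ {ε} = { 'a' } — disjoint from FOLLOW(B)
  B → C: FIRST \ {ε} = { 'a' } — disjoint from FOLLOW(B)
  B → D y: FIRST \ {ε} = { 'c' } — overlaps FOLLOW(B) on { 'c' }: CONFLICT

C, D, L have no nullable alternative, so no FIRST/FOLLOW check is needed there.

So the grammar has 1 FIRST/FOLLOW conflict (marked CONFLICT above).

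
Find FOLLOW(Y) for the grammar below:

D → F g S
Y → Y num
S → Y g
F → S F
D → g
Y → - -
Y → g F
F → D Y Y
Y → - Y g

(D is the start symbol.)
{ '-', 'g', 'num' }

To compute FOLLOW(Y), find every occurrence of Y on a right-hand side N → α Y β: add FIRST(β) \ {ε}, and if β is empty or nullable also add FOLLOW(N). Iterate to a fixed point.

In Y → Y num: Y is followed by num, add FIRST(num) \ {ε} = { 'num' }
In S → Y g: Y is followed by g, add FIRST(g) \ {ε} = { 'g' }
In F → D Y Y: Y is followed by Y, add FIRST(Y) \ {ε} = { '-', 'g' }
In F → D Y Y: Y is at the end, add FOLLOW(F)
In Y → - Y g: Y is followed by g, add FIRST(g) \ {ε} = { 'g' }

The FOLLOW sets referred to above (computed the same way, to a fixed point):
  FOLLOW(F) = { '-', 'g', 'num' }

Taking the union: FOLLOW(Y) = { '-', 'g', 'num' }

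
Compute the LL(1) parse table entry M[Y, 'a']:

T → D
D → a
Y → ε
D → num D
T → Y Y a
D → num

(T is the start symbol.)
Y → ε

To find M[Y, 'a'], we find productions for Y where 'a' is in the predict set (PREDICT(N → α) = (FIRST(α) \ {ε}) ∪ (FOLLOW(N) if α ⇒* ε)).

Relevant sets:
  FOLLOW(Y) = { 'a' }

Y → ε: PREDICT = { 'a' }
  'a' is in predict set, so this production goes in M[Y, 'a']

M[Y, 'a'] = Y → ε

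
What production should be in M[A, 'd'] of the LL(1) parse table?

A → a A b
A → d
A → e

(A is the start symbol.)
A → d

To find M[A, 'd'], we find productions for A where 'd' is in the predict set (PREDICT(N → α) = (FIRST(α) \ {ε}) ∪ (FOLLOW(N) if α ⇒* ε)).

A → a A b: PREDICT = { 'a' }
A → d: PREDICT = { 'd' }
  'd' is in predict set, so this production goes in M[A, 'd']
A → e: PREDICT = { 'e' }

M[A, 'd'] = A → d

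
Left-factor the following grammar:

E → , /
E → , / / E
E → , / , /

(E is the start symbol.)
E → , / E'
E' → ε
E' → / E
E' → , /

Left-factoring transforms A → αβ₁ | αβ₂ into A → αA' and A' → β₁ | β₂
(α is the longest common prefix among the alternatives). Repeat until
no nonterminal has two alternatives with a common prefix.

Round 1: E has alternatives sharing prefix ', /'. Introduce E': E → , / E'
  Add: E' → ε
  Add: E' → / E
  Add: E' → , /

No remaining common prefixes — done.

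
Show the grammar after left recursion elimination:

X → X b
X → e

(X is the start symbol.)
X is directly left-recursive. The standard transformation for
  A → A α₁ | ... | A α_m | β₁ | ... | β_n
is
  A  → β₁ A' | ... | β_n A'
  A' → α₁ A' | ... | α_m A' | ε

X → e becomes X → e X'
X → X b becomes X' → b X'
Add X' → ε

Resulting grammar:
X → e X'
X' → b X'
X' → ε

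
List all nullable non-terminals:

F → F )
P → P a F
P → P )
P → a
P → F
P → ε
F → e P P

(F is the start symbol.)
A non-terminal is nullable if it can derive ε (the empty string): either it has an ε-production, or it has a production whose right-hand side consists entirely of nullable non-terminals.

ε-productions: P → ε
So P is immediately nullable.
No further non-terminal can be added: every production for the remaining non-terminals contains a terminal or a non-nullable non-terminal.
Nullable = { 'P' }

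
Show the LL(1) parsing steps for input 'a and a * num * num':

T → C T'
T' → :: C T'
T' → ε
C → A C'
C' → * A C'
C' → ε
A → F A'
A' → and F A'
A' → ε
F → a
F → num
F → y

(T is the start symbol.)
Stack is shown with the top on the left.

Stack             Input                  Action
-----------------------------------------------
T $               a and a * num * num $  output T → C T'
C T' $            a and a * num * num $  output C → A C'
A C' T' $         a and a * num * num $  output A → F A'
F A' C' T' $      a and a * num * num $  output F → a
a A' C' T' $      a and a * num * num $  match 'a'
A' C' T' $        and a * num * num $    output A' → and F A'
and F A' C' T' $  and a * num * num $    match 'and'
F A' C' T' $      a * num * num $        output F → a
a A' C' T' $      a * num * num $        match 'a'
A' C' T' $        * num * num $          output A' → ε
C' T' $           * num * num $          output C' → * A C'
* A C' T' $       * num * num $          match '*'
A C' T' $         num * num $            output A → F A'
F A' C' T' $      num * num $            output F → num
num A' C' T' $    num * num $            match 'num'
A' C' T' $        * num $                output A' → ε
C' T' $           * num $                output C' → * A C'
* A C' T' $       * num $                match '*'
A C' T' $         num $                  output A → F A'
F A' C' T' $      num $                  output F → num
num A' C' T' $    num $                  match 'num'
A' C' T' $        $                      output A' → ε
C' T' $           $                      output C' → ε
T' $              $                      output T' → ε
$                 $                      accept

The string is accepted.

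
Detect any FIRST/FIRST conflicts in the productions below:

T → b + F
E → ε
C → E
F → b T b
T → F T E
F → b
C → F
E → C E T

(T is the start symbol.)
A FIRST/FIRST conflict occurs when two productions N → α and N → β for the same non-terminal have FIRST(α) ∩ FIRST(β) ≠ ∅ (with ε ∈ FIRST of a nullable right-hand side, so two nullable alternatives also conflict).

FIRST sets of the non-terminals at (or reachable through a nullable prefix from) the front of some alternative:
  FIRST(F) = { 'b' }
  FIRST(C) = { 'b', ε }
  FIRST(E) = { 'b', ε }
  FIRST(T) = { 'b' }

Productions for T:
  T → b + F: FIRST = { 'b' }
  T → F T E: FIRST = { 'b' }
Productions for E:
  E → ε: FIRST = { ε }
  E → C E T: FIRST = { 'b' }
Productions for C:
  C → E: FIRST = { 'b', ε }
  C → F: FIRST = { 'b' }
Productions for F:
  F → b T b: FIRST = { 'b' }
  F → b: FIRST = { 'b' }

Conflict for T: T → b + F and T → F T E
  Overlap: { 'b' }
Conflict for C: C → E and C → F
  Overlap: { 'b' }
Conflict for F: F → b T b and F → b
  Overlap: { 'b' }

Answer: Yes. T → b '+' F / T → F T E on { 'b' }; C → E / C → F on { 'b' }; F → b T b / F → b on { 'b' }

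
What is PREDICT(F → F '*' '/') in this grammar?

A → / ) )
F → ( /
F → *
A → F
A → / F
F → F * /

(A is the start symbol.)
{ '(', '*' }

PREDICT(F → F '*' '/') = (FIRST(RHS) \ {ε}) ∪ (FOLLOW(F) if ε ∈ FIRST(RHS), i.e. RHS ⇒* ε)
FIRST(F) = { '(', '*' }
FIRST(F '*' '/') = { '(', '*' }
ε ∉ FIRST(F '*' '/'), so FOLLOW(F) is not added.
PREDICT(F → F '*' '/') = { '(', '*' }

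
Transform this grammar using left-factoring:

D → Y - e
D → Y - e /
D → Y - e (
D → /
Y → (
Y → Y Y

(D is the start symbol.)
Left-factoring transforms A → αβ₁ | αβ₂ into A → αA' and A' → β₁ | β₂
(α is the longest common prefix among the alternatives). Repeat until
no nonterminal has two alternatives with a common prefix.

Round 1: D has alternatives sharing prefix 'Y - e'. Introduce D': D → Y - e D'
  Add: D' → ε
  Add: D' → /
  Add: D' → (

No remaining common prefixes — done.

Resulting grammar:
D → Y - e D'
D' → ε
D' → /
D' → (
D → /
Y → (
Y → Y Y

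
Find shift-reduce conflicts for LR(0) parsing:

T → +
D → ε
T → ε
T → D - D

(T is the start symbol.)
Yes — I0: [D → .] vs [T → . +]

Augment with T' → T and build the canonical LR(0) collection (I0 = CLOSURE({[T' → . T]}), then GOTO on every symbol after a dot until no new states appear). It has 6 states:
  I0: { [D → .], [T → . +], [T → . D - D], [T → .], [T' → . T] }  — shift, 2 reduces
  I1: { [T → + .] }  — reduce
  I2: { [T → D . - D] }  — shift
  I3: { [T' → T .] }  — accept
  I4: { [D → .], [T → D - . D] }  — reduce
  I5: { [T → D - D .] }  — reduce

I0 contains reduce items [D → .], [T → .] and shift item [T → . +] — shift-reduce conflict.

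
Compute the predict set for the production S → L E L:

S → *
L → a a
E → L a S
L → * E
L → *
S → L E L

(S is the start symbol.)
{ '*', 'a' }

PREDICT(S → L E L) = (FIRST(RHS) \ {ε}) ∪ (FOLLOW(S) if ε ∈ FIRST(RHS), i.e. RHS ⇒* ε)
FIRST(L) = { '*', 'a' }
FIRST(L E L) = { '*', 'a' }
ε ∉ FIRST(L E L), so FOLLOW(S) is not added.
PREDICT(S → L E L) = { '*', 'a' }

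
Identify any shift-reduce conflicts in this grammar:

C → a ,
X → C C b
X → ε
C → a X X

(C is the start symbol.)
A shift-reduce conflict occurs when an LR(0) state has both:
  - a complete (reduce) item [A → α .] (dot at the end), and
  - a shift item [B → β . c γ] (dot before a terminal).

Augment with C' → C and build the canonical LR(0) collection (I0 = CLOSURE({[C' → . C]}), then GOTO on every symbol after a dot until no new states appear). It has 9 states:
  I0: { [C → . a ,], [C → . a X X], [C' → . C] }  — shift
  I1: { [C' → C .] }  — accept
  I2: { [C → . a ,], [C → . a X X], [C → a . ,], [C → a . X X], [X → . C C b], [X → .] }  — shift, reduce
  I3: { [C → a , .] }  — reduce
  I4: { [C → . a ,], [C → . a X X], [X → C . C b] }  — shift
  I5: { [C → . a ,], [C → . a X X], [C → a X . X], [X → . C C b], [X → .] }  — shift, reduce
  I6: { [C → a X X .] }  — reduce
  I7: { [X → C C . b] }  — shift
  I8: { [X → C C b .] }  — reduce

I2 contains reduce item [X → .] and shift items [C → . a ,], [C → a . ,], [C → . a X X] — shift-reduce conflict.
I5 contains reduce item [X → .] and shift items [C → . a ,], [C → . a X X] — shift-reduce conflict.

Answer: Yes — I2: [X → .] vs [C → . a ,]; I5: [X → .] vs [C → . a ,]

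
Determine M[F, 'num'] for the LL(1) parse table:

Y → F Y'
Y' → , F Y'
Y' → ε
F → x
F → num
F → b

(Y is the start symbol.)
To find M[F, 'num'], we find productions for F where 'num' is in the predict set (PREDICT(N → α) = (FIRST(α) \ {ε}) ∪ (FOLLOW(N) if α ⇒* ε)).

F → x: PREDICT = { 'x' }
F → num: PREDICT = { 'num' }
  'num' is in predict set, so this production goes in M[F, 'num']
F → b: PREDICT = { 'b' }

M[F, 'num'] = F → num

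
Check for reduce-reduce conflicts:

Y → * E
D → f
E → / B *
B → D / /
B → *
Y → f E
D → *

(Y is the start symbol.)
Yes — I6: [B → * .] vs [D → * .]

A reduce-reduce conflict occurs when an LR(0) state has two complete items [A → α .] and [B → β .] — both call for a reduction, and with no lookahead the parser cannot choose between them.

Augment with Y' → Y and build the canonical LR(0) collection (I0 = CLOSURE({[Y' → . Y]}), then GOTO on every symbol after a dot until no new states appear). It has 14 states:
  I0: { [Y → . * E], [Y → . f E], [Y' → . Y] }  — shift
  I1: { [E → . / B *], [Y → * . E] }  — shift
  I2: { [Y' → Y .] }  — accept
  I3: { [E → . / B *], [Y → f . E] }  — shift
  I4: { [B → . *], [B → . D / /], [D → . *], [D → . f], [E → / . B *] }  — shift
  I5: { [Y → f E .] }  — reduce
  I6: { [B → * .], [D → * .] }  — 2 reduces
  I7: { [E → / B . *] }  — shift
  I8: { [B → D . / /] }  — shift
  I9: { [D → f .] }  — reduce
  I10: { [B → D / . /] }  — shift
  I11: { [B → D / / .] }  — reduce
  I12: { [E → / B * .] }  — reduce
  I13: { [Y → * E .] }  — reduce

I6 contains complete items [B → * .], [D → * .] — reduce-reduce conflict.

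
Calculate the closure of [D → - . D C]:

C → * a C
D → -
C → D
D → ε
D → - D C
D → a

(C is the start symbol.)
{ [D → - . D C], [D → . - D C], [D → . -], [D → . a], [D → .] }

Start with: [D → - . D C]
  [D → - . D C] has the dot before D: add [D → . -], [D → .], [D → . - D C], [D → . a]
No further items can be added.

CLOSURE = { [D → - . D C], [D → . - D C], [D → . -], [D → . a], [D → .] }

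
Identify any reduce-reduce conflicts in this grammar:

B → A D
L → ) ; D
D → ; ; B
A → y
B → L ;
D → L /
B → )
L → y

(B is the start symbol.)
Yes — I5: [A → y .] vs [L → y .]

Augment with B' → B and build the canonical LR(0) collection (I0 = CLOSURE({[B' → . B]}), then GOTO on every symbol after a dot until no new states appear). It has 17 states:
  I0: { [A → . y], [B → . )], [B → . A D], [B → . L ;], [B' → . B], [L → . ) ; D], [L → . y] }  — shift
  I1: { [B → ) .], [L → ) . ; D] }  — shift, reduce
  I2: { [B → A . D], [D → . ; ; B], [D → . L /], [L → . ) ; D], [L → . y] }  — shift
  I3: { [B' → B .] }  — accept
  I4: { [B → L . ;] }  — shift
  I5: { [A → y .], [L → y .] }  — 2 reduces
  I6: { [B → L ; .] }  — reduce
  I7: { [L → ) . ; D] }  — shift
  I8: { [D → ; . ; B] }  — shift
  I9: { [B → A D .] }  — reduce
  I10: { [D → L . /] }  — shift
  I11: { [L → y .] }  — reduce
  I12: { [D → L / .] }  — reduce
  I13: { [A → . y], [B → . )], [B → . A D], [B → . L ;], [D → ; ; . B], [L → . ) ; D], [L → . y] }  — shift
  I14: { [D → ; ; B .] }  — reduce
  I15: { [D → . ; ; B], [D → . L /], [L → ) ; . D], [L → . ) ; D], [L → . y] }  — shift
  I16: { [L → ) ; D .] }  — reduce

I5 contains complete items [A → y .], [L → y .] — reduce-reduce conflict.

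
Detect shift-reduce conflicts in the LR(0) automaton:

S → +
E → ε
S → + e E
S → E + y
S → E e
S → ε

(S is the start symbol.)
A shift-reduce conflict occurs when an LR(0) state has both:
  - a complete (reduce) item [A → α .] (dot at the end), and
  - a shift item [B → β . c γ] (dot before a terminal).

Augment with S' → S and build the canonical LR(0) collection (I0 = CLOSURE({[S' → . S]}), then GOTO on every symbol after a dot until no new states appear). It has 9 states:
  I0: { [E → .], [S → . + e E], [S → . +], [S → . E + y], [S → . E e], [S → .], [S' → . S] }  — shift, 2 reduces
  I1: { [S → + . e E], [S → + .] }  — shift, reduce
  I2: { [S → E . + y], [S → E . e] }  — shift
  I3: { [S' → S .] }  — accept
  I4: { [S → E + . y] }  — shift
  I5: { [S → E e .] }  — reduce
  I6: { [S → E + y .] }  — reduce
  I7: { [E → .], [S → + e . E] }  — reduce
  I8: { [S → + e E .] }  — reduce

I0 contains reduce items [E → .], [S → .] and shift items [S → . +], [S → . + e E] — shift-reduce conflict.
I1 contains reduce item [S → + .] and shift item [S → + . e E] — shift-reduce conflict.

Answer: Yes — I0: [E → .] vs [S → . +]; I1: [S → + .] vs [S → + . e E]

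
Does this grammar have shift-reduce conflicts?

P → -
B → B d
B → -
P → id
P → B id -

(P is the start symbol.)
A shift-reduce conflict occurs when an LR(0) state has both:
  - a complete (reduce) item [A → α .] (dot at the end), and
  - a shift item [B → β . c γ] (dot before a terminal).

Augment with P' → P and build the canonical LR(0) collection (I0 = CLOSURE({[P' → . P]}), then GOTO on every symbol after a dot until no new states appear). It has 8 states:
  I0: { [B → . -], [B → . B d], [P → . -], [P → . B id -], [P → . id], [P' → . P] }  — shift
  I1: { [B → - .], [P → - .] }  — 2 reduces
  I2: { [B → B . d], [P → B . id -] }  — shift
  I3: { [P' → P .] }  — accept
  I4: { [P → id .] }  — reduce
  I5: { [B → B d .] }  — reduce
  I6: { [P → B id . -] }  — shift
  I7: { [P → B id - .] }  — reduce

No state contains both a complete item and a shift item.

Answer: No shift-reduce conflicts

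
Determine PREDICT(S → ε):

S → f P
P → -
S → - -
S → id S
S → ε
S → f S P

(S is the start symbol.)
{ $, '-' }

PREDICT(S → ε) = (FIRST(RHS) \ {ε}) ∪ (FOLLOW(S) if ε ∈ FIRST(RHS), i.e. RHS ⇒* ε)
The right-hand side is ε (FIRST(ε) = { ε }), so the predict set is FOLLOW(S) = { $, '-' }
PREDICT(S → ε) = { $, '-' }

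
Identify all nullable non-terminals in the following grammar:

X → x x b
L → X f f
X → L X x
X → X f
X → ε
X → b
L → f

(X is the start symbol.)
{ 'X' }

A non-terminal is nullable if it can derive ε (the empty string): either it has an ε-production, or it has a production whose right-hand side consists entirely of nullable non-terminals.

ε-productions: X → ε
So X is immediately nullable.
No further non-terminal can be added: every production for the remaining non-terminals contains a terminal or a non-nullable non-terminal.
Nullable = { 'X' }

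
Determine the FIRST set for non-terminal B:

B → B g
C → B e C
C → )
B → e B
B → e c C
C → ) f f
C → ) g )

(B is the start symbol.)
{ 'e' }

From B → B g:
  - B is the symbol being defined: contributes nothing new
    B is not nullable, so stop
From B → e B:
  - e is a terminal: add 'e' and stop
From B → e c C:
  - e is a terminal: add 'e' and stop

Collecting: FIRST(B) = { 'e' }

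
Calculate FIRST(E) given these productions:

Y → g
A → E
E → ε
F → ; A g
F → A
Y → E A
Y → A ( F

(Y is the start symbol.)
{ ε }

To compute FIRST(E), examine every production with E on the left-hand side, reading each right-hand side left to right until a non-nullable symbol is reached.

From E → ε:
  - ε-production, so ε ∈ FIRST(E)

Collecting: FIRST(E) = { ε }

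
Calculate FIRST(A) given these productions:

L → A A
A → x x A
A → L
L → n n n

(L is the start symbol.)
{ 'n', 'x' }

To compute FIRST(A), examine every production with A on the left-hand side, reading each right-hand side left to right until a non-nullable symbol is reached.

FIRST sets of the other non-terminals involved (by the same procedure, iterated to a fixed point):
  FIRST(L) = { 'n', 'x' }

From A → x x A:
  - x is a terminal: add 'x' and stop
From A → L:
  - L is a non-terminal: add FIRST(L) \ {ε} = { 'n', 'x' }
    L is not nullable, so stop

Collecting: FIRST(A) = { 'n', 'x' }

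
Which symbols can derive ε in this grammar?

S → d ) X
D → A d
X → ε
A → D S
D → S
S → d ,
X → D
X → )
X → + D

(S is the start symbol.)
{ 'X' }

ε-productions: X → ε
So X is immediately nullable.
No further non-terminal can be added: every production for the remaining non-terminals contains a terminal or a non-nullable non-terminal.
Nullable = { 'X' }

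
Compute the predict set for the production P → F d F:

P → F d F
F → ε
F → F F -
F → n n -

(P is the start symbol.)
{ '-', 'd', 'n' }

PREDICT(P → F d F) = (FIRST(RHS) \ {ε}) ∪ (FOLLOW(P) if ε ∈ FIRST(RHS), i.e. RHS ⇒* ε)
FIRST(F) = { '-', 'n', ε }
FIRST(F d F) = { '-', 'd', 'n' }
ε ∉ FIRST(F d F), so FOLLOW(P) is not added.
PREDICT(P → F d F) = { '-', 'd', 'n' }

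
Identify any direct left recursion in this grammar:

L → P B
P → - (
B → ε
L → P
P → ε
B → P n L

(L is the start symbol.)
Direct left recursion occurs when N → N α for some non-terminal N (the right-hand side begins with the left-hand side itself).

L → P B: starts with P
P → - (: starts with '-'
B → ε: starts with ε
L → P: starts with P
P → ε: starts with ε
B → P n L: starts with P

No direct left recursion found.

Answer: No direct left recursion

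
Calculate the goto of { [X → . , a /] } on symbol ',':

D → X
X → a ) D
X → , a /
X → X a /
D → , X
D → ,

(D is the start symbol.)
GOTO(I, ',') = CLOSURE({ [A → αX.β] : [A → α.Xβ] ∈ I, X = ',' })

Items with dot before ',', with the dot advanced:
  [X → . , a /] → [X → , . a /]
Closure adds nothing (no advanced item has the dot before a non-terminal).

GOTO = { [X → , . a /] }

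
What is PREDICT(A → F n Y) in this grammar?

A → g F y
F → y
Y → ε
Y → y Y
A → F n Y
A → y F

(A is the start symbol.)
PREDICT(A → F n Y) = (FIRST(RHS) \ {ε}) ∪ (FOLLOW(A) if ε ∈ FIRST(RHS), i.e. RHS ⇒* ε)
FIRST(F) = { 'y' }
FIRST(F n Y) = { 'y' }
ε ∉ FIRST(F n Y), so FOLLOW(A) is not added.
PREDICT(A → F n Y) = { 'y' }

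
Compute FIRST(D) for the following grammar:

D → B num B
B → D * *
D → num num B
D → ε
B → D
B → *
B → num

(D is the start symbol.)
{ '*', 'num', ε }

FIRST sets of the other non-terminals involved (by the same procedure, iterated to a fixed point):
  FIRST(B) = { '*', 'num', ε }

From D → B num B:
  - B is a non-terminal: add FIRST(B) \ {ε} = { '*', 'num' }
    B is nullable, so continue to the next symbol
  - num is a terminal: add 'num' and stop
From D → num num B:
  - num is a terminal: add 'num' and stop
From D → ε:
  - ε-production, so ε ∈ FIRST(D)

Collecting: FIRST(D) = { '*', 'num', ε }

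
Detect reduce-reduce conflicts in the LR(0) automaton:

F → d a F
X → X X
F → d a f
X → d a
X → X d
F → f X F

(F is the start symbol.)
No reduce-reduce conflicts

Augment with F' → F and build the canonical LR(0) collection (I0 = CLOSURE({[F' → . F]}), then GOTO on every symbol after a dot until no new states appear). It has 15 states:
  I0: { [F → . d a F], [F → . d a f], [F → . f X F], [F' → . F] }  — shift
  I1: { [F' → F .] }  — accept
  I2: { [F → d . a F], [F → d . a f] }  — shift
  I3: { [F → f . X F], [X → . X X], [X → . X d], [X → . d a] }  — shift
  I4: { [F → . d a F], [F → . d a f], [F → . f X F], [F → f X . F], [X → . X X], [X → . X d], [X → . d a], [X → X . X], [X → X . d] }  — shift
  I5: { [X → d . a] }  — shift
  I6: { [X → d a .] }  — reduce
  I7: { [F → f X F .] }  — reduce
  I8: { [X → . X X], [X → . X d], [X → . d a], [X → X . X], [X → X . d], [X → X X .] }  — shift, reduce
  I9: { [F → d . a F], [F → d . a f], [X → X d .], [X → d . a] }  — shift, reduce
  I10: { [F → . d a F], [F → . d a f], [F → . f X F], [F → d a . F], [F → d a . f], [X → d a .] }  — shift, reduce
  I11: { [F → d a F .] }  — reduce
  I12: { [F → d a f .], [F → f . X F], [X → . X X], [X → . X d], [X → . d a] }  — shift, reduce
  I13: { [X → X d .], [X → d . a] }  — shift, reduce
  I14: { [F → . d a F], [F → . d a f], [F → . f X F], [F → d a . F], [F → d a . f] }  — shift

No state contains more than one complete item.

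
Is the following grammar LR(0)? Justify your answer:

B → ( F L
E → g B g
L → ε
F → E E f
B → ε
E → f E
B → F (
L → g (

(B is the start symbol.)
Augment with B' → B and build the canonical LR(0) collection (I0 = CLOSURE({[B' → . B]}), then GOTO on every symbol after a dot until no new states appear). It has 17 states:
  I0: { [B → . ( F L], [B → . F (], [B → .], [B' → . B], [E → . f E], [E → . g B g], [F → . E E f] }  — shift, reduce
  I1: { [B → ( . F L], [E → . f E], [E → . g B g], [F → . E E f] }  — shift
  I2: { [B' → B .] }  — accept
  I3: { [E → . f E], [E → . g B g], [F → E . E f] }  — shift
  I4: { [B → F . (] }  — shift
  I5: { [E → . f E], [E → . g B g], [E → f . E] }  — shift
  I6: { [B → . ( F L], [B → . F (], [B → .], [E → . f E], [E → . g B g], [E → g . B g], [F → . E E f] }  — shift, reduce
  I7: { [E → g B . g] }  — shift
  I8: { [E → g B g .] }  — reduce
  I9: { [E → f E .] }  — reduce
  I10: { [B → F ( .] }  — reduce
  I11: { [F → E E . f] }  — shift
  I12: { [F → E E f .] }  — reduce
  I13: { [B → ( F . L], [L → . g (], [L → .] }  — shift, reduce
  I14: { [B → ( F L .] }  — reduce
  I15: { [L → g . (] }  — shift
  I16: { [L → g ( .] }  — reduce

Conflict in state I0:
  Shift-reduce conflict between [B → .] and [B → . ( F L]
So the grammar is NOT LR(0).

Answer: No. Shift-reduce conflict between [B → .] and [B → . ( F L]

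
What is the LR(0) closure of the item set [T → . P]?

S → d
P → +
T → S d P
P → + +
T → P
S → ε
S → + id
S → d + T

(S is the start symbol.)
{ [P → . + +], [P → . +], [T → . P] }

To compute CLOSURE, for each item [A → α.Bβ] where B is a non-terminal, add [B → .γ] for all productions B → γ; repeat for the newly added items until nothing changes.

Start with: [T → . P]
  [T → . P] has the dot before P: add [P → . +], [P → . + +]
No further items can be added.

CLOSURE = { [P → . + +], [P → . +], [T → . P] }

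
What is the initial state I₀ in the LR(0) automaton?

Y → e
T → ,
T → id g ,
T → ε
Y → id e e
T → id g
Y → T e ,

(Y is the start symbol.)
First, augment the grammar with Y' → Y
I₀ = CLOSURE({ [Y' → . Y] }):
  [Y' → . Y] has the dot before Y: add [Y → . e], [Y → . id e e], [Y → . T e ,]
  [Y → . T e ,] has the dot before T: add [T → . ,], [T → . id g ,], [T → .], [T → . id g]
No further items can be added.

I₀ = { [T → . ,], [T → . id g ,], [T → . id g], [T → .], [Y → . T e ,], [Y → . e], [Y → . id e e], [Y' → . Y] }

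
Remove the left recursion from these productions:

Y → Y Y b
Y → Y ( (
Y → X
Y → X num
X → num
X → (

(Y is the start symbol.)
Y is directly left-recursive. The standard transformation for
  A → A α₁ | ... | A α_m | β₁ | ... | β_n
is
  A  → β₁ A' | ... | β_n A'
  A' → α₁ A' | ... | α_m A' | ε

Y → X becomes Y → X Y'
Y → X num becomes Y → X num Y'
Y → Y Y b becomes Y' → Y b Y'
Y → Y ( ( becomes Y' → ( ( Y'
Add Y' → ε

Productions for other non-terminals are unchanged:
  X → num
  X → (

Resulting grammar:
Y → X Y'
Y → X num Y'
Y' → Y b Y'
Y' → ( ( Y'
Y' → ε
X → num
X → (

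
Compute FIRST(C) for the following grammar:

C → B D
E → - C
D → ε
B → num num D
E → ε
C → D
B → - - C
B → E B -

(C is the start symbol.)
FIRST sets of the other non-terminals involved (by the same procedure, iterated to a fixed point):
  FIRST(B) = { '-', 'num' }
  FIRST(D) = { ε }

From C → B D:
  - B is a non-terminal: add FIRST(B) \ {ε} = { '-', 'num' }
    B is not nullable, so stop
From C → D:
  - D is a non-terminal: add FIRST(D) \ {ε} = { }
    D is nullable and nothing follows, so the whole right-hand side can vanish: ε ∈ FIRST(C)

Collecting: FIRST(C) = { '-', 'num', ε }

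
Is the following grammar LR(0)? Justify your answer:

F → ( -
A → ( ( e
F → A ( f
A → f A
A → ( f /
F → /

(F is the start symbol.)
Yes, the grammar is LR(0)

Augment with F' → F and build the canonical LR(0) collection (I0 = CLOSURE({[F' → . F]}), then GOTO on every symbol after a dot until no new states appear). It has 15 states:
  I0: { [A → . ( ( e], [A → . ( f /], [A → . f A], [F → . ( -], [F → . /], [F → . A ( f], [F' → . F] }  — shift
  I1: { [A → ( . ( e], [A → ( . f /], [F → ( . -] }  — shift
  I2: { [F → / .] }  — reduce
  I3: { [F → A . ( f] }  — shift
  I4: { [F' → F .] }  — accept
  I5: { [A → . ( ( e], [A → . ( f /], [A → . f A], [A → f . A] }  — shift
  I6: { [A → ( . ( e], [A → ( . f /] }  — shift
  I7: { [A → f A .] }  — reduce
  I8: { [A → ( ( . e] }  — shift
  I9: { [A → ( f . /] }  — shift
  I10: { [A → ( f / .] }  — reduce
  I11: { [A → ( ( e .] }  — reduce
  I12: { [F → A ( . f] }  — shift
  I13: { [F → A ( f .] }  — reduce
  I14: { [F → ( - .] }  — reduce

Every state is either a pure shift/goto state or contains exactly one complete item and nothing to shift — no conflicts. The grammar is LR(0).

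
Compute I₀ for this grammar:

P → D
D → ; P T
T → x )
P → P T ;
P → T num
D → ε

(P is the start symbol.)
{ [D → . ; P T], [D → .], [P → . D], [P → . P T ;], [P → . T num], [P' → . P], [T → . x )] }

First, augment the grammar with P' → P
I₀ = CLOSURE({ [P' → . P] }):
  [P' → . P] has the dot before P: add [P → . D], [P → . P T ;], [P → . T num]
  [P → . D] has the dot before D: add [D → . ; P T], [D → .]
  [P → . T num] has the dot before T: add [T → . x )]
No further items can be added.

I₀ = { [D → . ; P T], [D → .], [P → . D], [P → . P T ;], [P → . T num], [P' → . P], [T → . x )] }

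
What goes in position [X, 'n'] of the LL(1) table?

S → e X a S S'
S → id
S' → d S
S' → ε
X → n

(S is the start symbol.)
X → n

To find M[X, 'n'], we find productions for X where 'n' is in the predict set (PREDICT(N → α) = (FIRST(α) \ {ε}) ∪ (FOLLOW(N) if α ⇒* ε)).

X → n: PREDICT = { 'n' }
  'n' is in predict set, so this production goes in M[X, 'n']

M[X, 'n'] = X → n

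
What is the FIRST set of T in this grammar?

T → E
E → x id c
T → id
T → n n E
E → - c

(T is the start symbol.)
{ '-', 'id', 'n', 'x' }

To compute FIRST(T), examine every production with T on the left-hand side, reading each right-hand side left to right until a non-nullable symbol is reached.

FIRST sets of the other non-terminals involved (by the same procedure, iterated to a fixed point):
  FIRST(E) = { '-', 'x' }

From T → E:
  - E is a non-terminal: add FIRST(E) \ {ε} = { '-', 'x' }
    E is not nullable, so stop
From T → id:
  - id is a terminal: add 'id' and stop
From T → n n E:
  - n is a terminal: add 'n' and stop

Collecting: FIRST(T) = { '-', 'id', 'n', 'x' }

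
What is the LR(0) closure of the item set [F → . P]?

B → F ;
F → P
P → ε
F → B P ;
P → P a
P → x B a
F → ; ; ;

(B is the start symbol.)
To compute CLOSURE, for each item [A → α.Bβ] where B is a non-terminal, add [B → .γ] for all productions B → γ; repeat for the newly added items until nothing changes.

Start with: [F → . P]
  [F → . P] has the dot before P: add [P → .], [P → . P a], [P → . x B a]
No further items can be added.

CLOSURE = { [F → . P], [P → . P a], [P → . x B a], [P → .] }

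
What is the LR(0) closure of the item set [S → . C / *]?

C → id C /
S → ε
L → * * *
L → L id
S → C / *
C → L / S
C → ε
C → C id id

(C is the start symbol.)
{ [C → . C id id], [C → . L / S], [C → . id C /], [C → .], [L → . * * *], [L → . L id], [S → . C / *] }

To compute CLOSURE, for each item [A → α.Bβ] where B is a non-terminal, add [B → .γ] for all productions B → γ; repeat for the newly added items until nothing changes.

Start with: [S → . C / *]
  [S → . C / *] has the dot before C: add [C → . id C /], [C → . L / S], [C → .], [C → . C id id]
  [C → . L / S] has the dot before L: add [L → . * * *], [L → . L id]
No further items can be added.

CLOSURE = { [C → . C id id], [C → . L / S], [C → . id C /], [C → .], [L → . * * *], [L → . L id], [S → . C / *] }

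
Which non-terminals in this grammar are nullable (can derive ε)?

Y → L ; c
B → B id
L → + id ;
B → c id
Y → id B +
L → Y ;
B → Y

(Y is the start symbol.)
None

A non-terminal is nullable if it can derive ε (the empty string): either it has an ε-production, or it has a production whose right-hand side consists entirely of nullable non-terminals.

There are no ε-productions, so no non-terminal can derive ε.
No non-terminals are nullable.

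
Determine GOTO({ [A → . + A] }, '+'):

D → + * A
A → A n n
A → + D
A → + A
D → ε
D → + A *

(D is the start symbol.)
{ [A → + . A], [A → . + A], [A → . + D], [A → . A n n] }

GOTO(I, '+') = CLOSURE({ [A → αX.β] : [A → α.Xβ] ∈ I, X = '+' })

Items with dot before '+', with the dot advanced:
  [A → . + A] → [A → + . A]
Closure of the advanced items:
  [A → + . A] has the dot before A: add [A → . A n n], [A → . + D], [A → . + A]

GOTO = { [A → + . A], [A → . + A], [A → . + D], [A → . A n n] }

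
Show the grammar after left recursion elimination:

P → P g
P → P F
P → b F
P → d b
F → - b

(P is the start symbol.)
P is directly left-recursive. The standard transformation for
  A → A α₁ | ... | A α_m | β₁ | ... | β_n
is
  A  → β₁ A' | ... | β_n A'
  A' → α₁ A' | ... | α_m A' | ε

P → b F becomes P → b F P'
P → d b becomes P → d b P'
P → P g becomes P' → g P'
P → P F becomes P' → F P'
Add P' → ε

Productions for other non-terminals are unchanged:
  F → - b

Resulting grammar:
P → b F P'
P → d b P'
P' → g P'
P' → F P'
P' → ε
F → - b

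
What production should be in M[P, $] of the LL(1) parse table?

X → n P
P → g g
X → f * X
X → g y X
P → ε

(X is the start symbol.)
To find M[P, $], we find productions for P where $ is in the predict set (PREDICT(N → α) = (FIRST(α) \ {ε}) ∪ (FOLLOW(N) if α ⇒* ε)).

Relevant sets:
  FOLLOW(P) = { $ }

P → g g: PREDICT = { 'g' }
P → ε: PREDICT = { $ }
  $ is in predict set, so this production goes in M[P, $]

M[P, $] = P → ε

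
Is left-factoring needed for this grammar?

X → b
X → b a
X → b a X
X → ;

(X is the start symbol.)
Yes, X has productions with common prefix 'b'

Left-factoring is needed when two productions for the same non-terminal
share a common prefix on the right-hand side.

Productions for X:
  X → b
  X → b a
  X → b a X
  X → ;

Found common prefix 'b' in productions for X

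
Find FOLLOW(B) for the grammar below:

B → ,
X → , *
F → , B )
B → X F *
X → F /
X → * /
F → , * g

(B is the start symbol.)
{ $, ')' }

B is the start symbol, so $ ∈ FOLLOW(B).
In F → , B ): B is followed by ')', add FIRST(')') \ {ε} = { ')' }

Taking the union: FOLLOW(B) = { $, ')' }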